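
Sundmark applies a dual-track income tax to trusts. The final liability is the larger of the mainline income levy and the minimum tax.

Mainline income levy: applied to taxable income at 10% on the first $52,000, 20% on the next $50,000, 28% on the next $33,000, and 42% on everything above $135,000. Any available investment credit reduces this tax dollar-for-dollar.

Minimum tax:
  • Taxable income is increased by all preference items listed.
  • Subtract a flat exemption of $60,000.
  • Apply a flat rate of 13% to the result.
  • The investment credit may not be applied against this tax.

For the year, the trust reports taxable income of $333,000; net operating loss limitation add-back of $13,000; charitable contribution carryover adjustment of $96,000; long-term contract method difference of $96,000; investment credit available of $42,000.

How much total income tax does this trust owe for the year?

$65,600

Mainline income levy:
  $52,000 × 10% = $5,200
  $50,000 × 20% = $10,000
  $33,000 × 28% = $9,240
  $198,000 × 42% = $83,160
  → $107,600
  Less investment credit $42,000 → $65,600

Minimum tax:
  Adjusted income: $333,000 + $13,000 + $96,000 + $96,000 = $538,000
  Less exemption $60,000 → base $478,000
  $478,000 × 13% = $62,140

$65,600 > $62,140, so the mainline income levy governs.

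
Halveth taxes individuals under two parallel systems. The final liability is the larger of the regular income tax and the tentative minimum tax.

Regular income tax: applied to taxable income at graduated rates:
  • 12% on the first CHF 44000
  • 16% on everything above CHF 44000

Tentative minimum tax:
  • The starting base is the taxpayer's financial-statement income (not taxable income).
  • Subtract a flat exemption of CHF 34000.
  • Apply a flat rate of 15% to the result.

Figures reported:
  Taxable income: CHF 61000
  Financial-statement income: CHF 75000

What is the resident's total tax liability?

Regular income tax:
  CHF 44000 × 12% = CHF 5280
  CHF 17000 × 16% = CHF 2720
  → CHF 8000

Tentative minimum tax:
  Base (financial-statement income): CHF 75000
  Less exemption CHF 34000 → base CHF 41000
  CHF 41000 × 15% = CHF 6150

CHF 8000 > CHF 6150, so the regular income tax governs.

CHF 8000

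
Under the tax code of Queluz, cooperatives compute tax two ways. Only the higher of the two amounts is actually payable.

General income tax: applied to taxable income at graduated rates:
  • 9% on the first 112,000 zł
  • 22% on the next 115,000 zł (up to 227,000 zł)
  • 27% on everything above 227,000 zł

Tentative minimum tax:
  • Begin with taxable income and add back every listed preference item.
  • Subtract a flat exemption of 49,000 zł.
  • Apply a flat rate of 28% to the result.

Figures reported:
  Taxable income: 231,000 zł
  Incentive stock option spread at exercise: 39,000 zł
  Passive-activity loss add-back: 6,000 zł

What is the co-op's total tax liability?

General income tax:
  112,000 zł × 9% = 10,080 zł
  115,000 zł × 22% = 25,300 zł
  4,000 zł × 27% = 1,080 zł
  → 36,460 zł

Tentative minimum tax:
  Adjusted income: 231,000 zł + 39,000 zł + 6,000 zł = 276,000 zł
  Less exemption 49,000 zł → base 227,000 zł
  227,000 zł × 28% = 63,560 zł

63,560 zł > 36,460 zł, so the tentative minimum tax is the binding amount.

63,560 zł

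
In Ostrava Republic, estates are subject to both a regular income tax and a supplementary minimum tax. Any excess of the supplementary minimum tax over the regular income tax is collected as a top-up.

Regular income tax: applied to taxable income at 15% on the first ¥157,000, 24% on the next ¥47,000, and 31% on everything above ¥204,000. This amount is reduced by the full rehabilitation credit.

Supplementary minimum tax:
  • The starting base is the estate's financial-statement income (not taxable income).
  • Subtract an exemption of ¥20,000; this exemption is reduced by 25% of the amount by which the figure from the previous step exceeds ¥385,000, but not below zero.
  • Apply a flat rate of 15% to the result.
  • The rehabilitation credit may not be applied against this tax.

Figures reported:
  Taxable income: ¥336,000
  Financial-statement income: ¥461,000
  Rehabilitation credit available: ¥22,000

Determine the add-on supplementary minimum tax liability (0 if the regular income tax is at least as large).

¥15,250

Regular income tax:
  ¥157,000 × 15% = ¥23,550
  ¥47,000 × 24% = ¥11,280
  ¥132,000 × 31% = ¥40,920
  → ¥75,750
  Less rehabilitation credit ¥22,000 → ¥53,750

Supplementary minimum tax:
  Base (financial-statement income): ¥461,000
  Exemption: ¥20,000 − 25% × (¥461,000 − ¥385,000) = ¥20,000 − ¥19,000 = ¥1,000
  Base: ¥461,000 − ¥1,000 = ¥460,000
  ¥460,000 × 15% = ¥69,000

Excess of supplementary minimum tax over regular income tax: ¥69,000 − ¥53,750 = ¥15,250.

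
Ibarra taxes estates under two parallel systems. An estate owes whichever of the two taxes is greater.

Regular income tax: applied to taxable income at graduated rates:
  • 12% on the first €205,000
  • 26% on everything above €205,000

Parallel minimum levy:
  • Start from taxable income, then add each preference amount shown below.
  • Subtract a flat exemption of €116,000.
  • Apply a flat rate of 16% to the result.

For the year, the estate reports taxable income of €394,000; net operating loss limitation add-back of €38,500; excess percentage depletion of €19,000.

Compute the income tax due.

€73,740

Regular income tax:
  €205,000 × 12% = €24,600
  €189,000 × 26% = €49,140
  → €73,740

Parallel minimum levy:
  Adjusted income: €394,000 + €38,500 + €19,000 = €451,500
  Less exemption €116,000 → base €335,500
  €335,500 × 16% = €53,680

€73,740 > €53,680, so the regular income tax governs.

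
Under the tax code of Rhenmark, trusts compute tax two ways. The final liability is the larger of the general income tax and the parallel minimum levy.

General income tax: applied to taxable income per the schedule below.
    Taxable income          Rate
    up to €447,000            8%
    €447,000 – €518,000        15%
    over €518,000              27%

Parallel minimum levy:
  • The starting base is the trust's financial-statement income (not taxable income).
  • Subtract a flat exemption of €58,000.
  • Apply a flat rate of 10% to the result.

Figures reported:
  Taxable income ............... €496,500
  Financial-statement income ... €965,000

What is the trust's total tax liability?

€90,700

General income tax:
  €447,000 × 8% = €35,760
  €49,500 × 15% = €7,425
  → €43,185

Parallel minimum levy:
  Base (financial-statement income): €965,000
  Less exemption €58,000 → base €907,000
  €907,000 × 10% = €90,700

€90,700 > €43,185, so the parallel minimum levy is the binding amount.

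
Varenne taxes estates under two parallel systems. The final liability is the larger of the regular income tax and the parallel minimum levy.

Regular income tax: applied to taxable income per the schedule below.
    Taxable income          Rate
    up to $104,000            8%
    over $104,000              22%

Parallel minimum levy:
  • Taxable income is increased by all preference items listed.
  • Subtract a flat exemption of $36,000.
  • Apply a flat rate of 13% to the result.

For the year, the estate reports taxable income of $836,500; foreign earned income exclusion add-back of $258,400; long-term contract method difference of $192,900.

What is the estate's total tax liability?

$169,470

Regular income tax:
  $104,000 × 8% = $8,320
  $732,500 × 22% = $161,150
  → $169,470

Parallel minimum levy:
  Adjusted income: $836,500 + $258,400 + $192,900 = $1,287,800
  Less exemption $36,000 → base $1,251,800
  $1,251,800 × 13% = $162,734

$169,470 > $162,734, so the regular income tax governs.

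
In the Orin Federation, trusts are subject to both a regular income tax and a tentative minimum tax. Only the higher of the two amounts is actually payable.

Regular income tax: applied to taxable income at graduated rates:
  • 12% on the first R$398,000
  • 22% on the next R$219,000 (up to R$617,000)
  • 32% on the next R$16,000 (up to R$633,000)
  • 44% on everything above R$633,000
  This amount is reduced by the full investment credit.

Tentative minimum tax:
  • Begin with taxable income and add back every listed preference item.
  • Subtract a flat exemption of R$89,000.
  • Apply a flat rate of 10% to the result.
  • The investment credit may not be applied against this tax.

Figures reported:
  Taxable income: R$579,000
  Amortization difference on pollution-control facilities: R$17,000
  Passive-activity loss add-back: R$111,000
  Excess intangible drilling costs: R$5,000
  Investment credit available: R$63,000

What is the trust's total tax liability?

Regular income tax:
  R$398,000 × 12% = R$47,760
  R$181,000 × 22% = R$39,820
  → R$87,580
  Less investment credit R$63,000 → R$24,580

Tentative minimum tax:
  Adjusted income: R$579,000 + R$17,000 + R$111,000 + R$5,000 = R$712,000
  Less exemption R$89,000 → base R$623,000
  R$623,000 × 10% = R$62,300

R$62,300 > R$24,580, so the tentative minimum tax is the binding amount.

R$62,300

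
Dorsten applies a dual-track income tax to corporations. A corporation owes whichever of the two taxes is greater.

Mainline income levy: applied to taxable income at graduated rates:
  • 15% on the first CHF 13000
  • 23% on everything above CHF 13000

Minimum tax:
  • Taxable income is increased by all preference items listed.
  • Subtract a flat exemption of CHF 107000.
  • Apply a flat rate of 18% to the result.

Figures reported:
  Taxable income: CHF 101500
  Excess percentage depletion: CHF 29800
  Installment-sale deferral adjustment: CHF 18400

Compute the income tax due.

Minimum tax:
  Adjusted income: CHF 101500 + CHF 29800 + CHF 18400 = CHF 149700
  Less exemption CHF 107000 → base CHF 42700
  CHF 42700 × 18% = CHF 7686

Mainline income levy:
  CHF 13000 × 15% = CHF 1950
  CHF 88500 × 23% = CHF 20355
  → CHF 22305

CHF 22305 > CHF 7686, so the mainline income levy governs.

CHF 22305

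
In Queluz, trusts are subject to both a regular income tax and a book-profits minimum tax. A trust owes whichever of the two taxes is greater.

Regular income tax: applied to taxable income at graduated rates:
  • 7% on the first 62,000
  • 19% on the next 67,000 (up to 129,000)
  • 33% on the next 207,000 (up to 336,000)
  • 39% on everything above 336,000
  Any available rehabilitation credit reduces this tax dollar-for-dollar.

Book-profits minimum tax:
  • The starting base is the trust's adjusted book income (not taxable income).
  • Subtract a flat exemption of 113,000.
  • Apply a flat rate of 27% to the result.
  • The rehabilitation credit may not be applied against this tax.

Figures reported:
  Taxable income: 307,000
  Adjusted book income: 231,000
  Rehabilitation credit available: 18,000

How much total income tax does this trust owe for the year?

Regular income tax:
  62,000 × 7% = 4,340
  67,000 × 19% = 12,730
  178,000 × 33% = 58,740
  → 75,810
  Less rehabilitation credit 18,000 → 57,810

Book-profits minimum tax:
  Base (adjusted book income): 231,000
  Less exemption 113,000 → base 118,000
  118,000 × 27% = 31,860

57,810 > 31,860, so the regular income tax governs.

57,810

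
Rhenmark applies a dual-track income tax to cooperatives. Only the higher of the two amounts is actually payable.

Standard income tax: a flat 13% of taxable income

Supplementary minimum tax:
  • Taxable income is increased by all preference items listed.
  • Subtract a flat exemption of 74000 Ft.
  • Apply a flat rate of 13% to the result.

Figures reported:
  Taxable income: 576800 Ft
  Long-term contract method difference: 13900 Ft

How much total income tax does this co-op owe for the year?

74984 Ft

Standard income tax:
  576800 Ft × 13% = 74984 Ft

Supplementary minimum tax:
  Adjusted income: 576800 Ft + 13900 Ft = 590700 Ft
  Less exemption 74000 Ft → base 516700 Ft
  516700 Ft × 13% = 67171 Ft

74984 Ft > 67171 Ft, so the standard income tax governs.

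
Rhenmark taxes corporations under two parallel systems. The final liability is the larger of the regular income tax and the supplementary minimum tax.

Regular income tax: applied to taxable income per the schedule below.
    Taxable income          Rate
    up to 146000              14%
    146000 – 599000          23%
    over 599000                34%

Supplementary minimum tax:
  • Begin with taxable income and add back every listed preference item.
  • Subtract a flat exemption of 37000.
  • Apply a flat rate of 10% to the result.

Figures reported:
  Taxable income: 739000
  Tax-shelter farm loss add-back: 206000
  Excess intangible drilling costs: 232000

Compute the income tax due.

Regular income tax:
  146000 × 14% = 20440
  453000 × 23% = 104190
  140000 × 34% = 47600
  → 172230

Supplementary minimum tax:
  Adjusted income: 739000 + 206000 + 232000 = 1177000
  Less exemption 37000 → base 1140000
  1140000 × 10% = 114000

172230 > 114000, so the regular income tax governs.

172230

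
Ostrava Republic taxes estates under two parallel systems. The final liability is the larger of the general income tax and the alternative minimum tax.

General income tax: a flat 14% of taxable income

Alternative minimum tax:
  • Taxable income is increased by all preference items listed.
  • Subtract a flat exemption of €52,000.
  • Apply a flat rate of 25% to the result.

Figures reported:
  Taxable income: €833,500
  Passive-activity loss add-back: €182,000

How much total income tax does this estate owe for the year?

General income tax:
  €833,500 × 14% = €116,690

Alternative minimum tax:
  Adjusted income: €833,500 + €182,000 = €1,015,500
  Less exemption €52,000 → base €963,500
  €963,500 × 25% = €240,875

€240,875 > €116,690, so the alternative minimum tax is the binding amount.

€240,875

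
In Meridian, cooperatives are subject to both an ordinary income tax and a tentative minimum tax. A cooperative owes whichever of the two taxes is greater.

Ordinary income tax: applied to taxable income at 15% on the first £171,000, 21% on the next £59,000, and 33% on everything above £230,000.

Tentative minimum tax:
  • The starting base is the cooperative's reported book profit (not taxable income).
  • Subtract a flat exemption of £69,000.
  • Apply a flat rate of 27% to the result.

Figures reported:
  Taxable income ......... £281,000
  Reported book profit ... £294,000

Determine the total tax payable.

£60,750

Ordinary income tax:
  £171,000 × 15% = £25,650
  £59,000 × 21% = £12,390
  £51,000 × 33% = £16,830
  → £54,870

Tentative minimum tax:
  Base (reported book profit): £294,000
  Less exemption £69,000 → base £225,000
  £225,000 × 27% = £60,750

£60,750 > £54,870, so the tentative minimum tax is the binding amount.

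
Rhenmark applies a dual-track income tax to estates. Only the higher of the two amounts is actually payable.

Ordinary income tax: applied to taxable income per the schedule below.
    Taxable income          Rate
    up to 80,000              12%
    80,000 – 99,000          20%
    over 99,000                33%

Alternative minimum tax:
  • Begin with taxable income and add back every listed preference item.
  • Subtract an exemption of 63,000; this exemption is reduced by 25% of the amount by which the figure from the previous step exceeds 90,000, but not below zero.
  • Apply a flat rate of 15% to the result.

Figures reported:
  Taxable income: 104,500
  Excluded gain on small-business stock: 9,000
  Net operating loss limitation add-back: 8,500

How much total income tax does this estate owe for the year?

15,215

Alternative minimum tax:
  Adjusted income: 104,500 + 9,000 + 8,500 = 122,000
  Exemption: 63,000 − 25% × (122,000 − 90,000) = 63,000 − 8,000 = 55,000
  Base: 122,000 − 55,000 = 67,000
  67,000 × 15% = 10,050

Ordinary income tax:
  80,000 × 12% = 9,600
  19,000 × 20% = 3,800
  5,500 × 33% = 1,815
  → 15,215

15,215 > 10,050, so the ordinary income tax governs.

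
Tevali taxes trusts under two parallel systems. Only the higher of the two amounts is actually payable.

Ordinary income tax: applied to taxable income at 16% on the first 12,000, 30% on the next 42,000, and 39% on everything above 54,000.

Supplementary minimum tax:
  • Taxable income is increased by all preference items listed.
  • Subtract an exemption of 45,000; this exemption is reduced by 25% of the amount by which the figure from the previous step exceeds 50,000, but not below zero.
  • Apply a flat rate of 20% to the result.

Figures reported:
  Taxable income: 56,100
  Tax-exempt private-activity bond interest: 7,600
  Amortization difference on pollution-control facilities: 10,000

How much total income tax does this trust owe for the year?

Ordinary income tax:
  12,000 × 16% = 1,920
  42,000 × 30% = 12,600
  2,100 × 39% = 819
  → 15,339

Supplementary minimum tax:
  Adjusted income: 56,100 + 7,600 + 10,000 = 73,700
  Exemption: 45,000 − 25% × (73,700 − 50,000) = 45,000 − 5,925 = 39,075
  Base: 73,700 − 39,075 = 34,625
  34,625 × 20% = 6,925

15,339 > 6,925, so the ordinary income tax governs.

15,339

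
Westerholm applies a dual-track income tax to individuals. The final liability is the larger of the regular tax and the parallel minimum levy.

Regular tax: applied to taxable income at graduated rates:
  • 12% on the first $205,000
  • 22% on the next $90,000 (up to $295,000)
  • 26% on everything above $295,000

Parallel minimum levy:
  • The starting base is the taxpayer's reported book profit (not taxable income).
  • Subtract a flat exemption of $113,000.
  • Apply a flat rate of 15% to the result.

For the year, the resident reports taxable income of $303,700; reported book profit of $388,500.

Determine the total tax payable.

Parallel minimum levy:
  Base (reported book profit): $388,500
  Less exemption $113,000 → base $275,500
  $275,500 × 15% = $41,325

Regular tax:
  $205,000 × 12% = $24,600
  $90,000 × 22% = $19,800
  $8,700 × 26% = $2,262
  → $46,662

$46,662 > $41,325, so the regular tax governs.

$46,662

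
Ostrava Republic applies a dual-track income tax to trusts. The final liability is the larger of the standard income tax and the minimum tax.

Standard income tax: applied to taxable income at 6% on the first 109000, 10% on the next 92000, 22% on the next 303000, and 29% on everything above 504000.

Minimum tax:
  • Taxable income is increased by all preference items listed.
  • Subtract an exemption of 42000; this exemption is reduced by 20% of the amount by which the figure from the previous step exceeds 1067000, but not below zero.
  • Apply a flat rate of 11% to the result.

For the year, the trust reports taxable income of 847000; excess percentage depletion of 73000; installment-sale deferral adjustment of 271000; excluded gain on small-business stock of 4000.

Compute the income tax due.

181870

Minimum tax:
  Adjusted income: 847000 + 73000 + 271000 + 4000 = 1195000
  Exemption: 42000 − 20% × (1195000 − 1067000) = 42000 − 25600 = 16400
  Base: 1195000 − 16400 = 1178600
  1178600 × 11% = 129646

Standard income tax:
  109000 × 6% = 6540
  92000 × 10% = 9200
  303000 × 22% = 66660
  343000 × 29% = 99470
  → 181870

181870 > 129646, so the standard income tax governs.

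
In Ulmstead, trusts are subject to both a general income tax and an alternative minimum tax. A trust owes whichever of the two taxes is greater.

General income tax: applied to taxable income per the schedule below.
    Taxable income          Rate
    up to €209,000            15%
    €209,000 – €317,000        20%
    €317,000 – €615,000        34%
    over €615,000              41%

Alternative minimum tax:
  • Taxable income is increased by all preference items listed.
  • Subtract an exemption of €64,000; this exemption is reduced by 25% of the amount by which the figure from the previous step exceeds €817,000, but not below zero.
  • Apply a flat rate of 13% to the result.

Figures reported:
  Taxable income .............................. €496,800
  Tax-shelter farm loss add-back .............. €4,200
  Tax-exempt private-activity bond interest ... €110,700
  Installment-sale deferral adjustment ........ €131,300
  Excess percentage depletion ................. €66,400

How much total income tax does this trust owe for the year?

€114,082

Alternative minimum tax:
  Adjusted income: €496,800 + €4,200 + €110,700 + €131,300 + €66,400 = €809,400
  Exemption: €809,400 ≤ €817,000, so full €64,000 applies
  Base: €809,400 − €64,000 = €745,400
  €745,400 × 13% = €96,902

General income tax:
  €209,000 × 15% = €31,350
  €108,000 × 20% = €21,600
  €179,800 × 34% = €61,132
  → €114,082

€114,082 > €96,902, so the general income tax governs.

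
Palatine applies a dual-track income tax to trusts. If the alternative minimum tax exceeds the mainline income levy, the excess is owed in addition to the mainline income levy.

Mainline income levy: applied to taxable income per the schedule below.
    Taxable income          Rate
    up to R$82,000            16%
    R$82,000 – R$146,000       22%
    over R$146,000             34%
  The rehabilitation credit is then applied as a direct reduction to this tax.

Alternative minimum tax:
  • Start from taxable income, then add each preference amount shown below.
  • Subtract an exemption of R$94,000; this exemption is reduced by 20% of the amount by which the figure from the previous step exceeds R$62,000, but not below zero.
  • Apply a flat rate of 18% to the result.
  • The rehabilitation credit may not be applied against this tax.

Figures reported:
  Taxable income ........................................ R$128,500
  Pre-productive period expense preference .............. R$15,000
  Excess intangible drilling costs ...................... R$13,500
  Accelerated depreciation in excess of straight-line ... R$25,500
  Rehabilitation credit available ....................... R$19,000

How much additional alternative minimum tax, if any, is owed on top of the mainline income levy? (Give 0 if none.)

Mainline income levy:
  R$82,000 × 16% = R$13,120
  R$46,500 × 22% = R$10,230
  → R$23,350
  Less rehabilitation credit R$19,000 → R$4,350

Alternative minimum tax:
  Adjusted income: R$128,500 + R$15,000 + R$13,500 + R$25,500 = R$182,500
  Exemption: R$94,000 − 20% × (R$182,500 − R$62,000) = R$94,000 − R$24,100 = R$69,900
  Base: R$182,500 − R$69,900 = R$112,600
  R$112,600 × 18% = R$20,268

Excess of alternative minimum tax over mainline income levy: R$20,268 − R$4,350 = R$15,918.

R$15,918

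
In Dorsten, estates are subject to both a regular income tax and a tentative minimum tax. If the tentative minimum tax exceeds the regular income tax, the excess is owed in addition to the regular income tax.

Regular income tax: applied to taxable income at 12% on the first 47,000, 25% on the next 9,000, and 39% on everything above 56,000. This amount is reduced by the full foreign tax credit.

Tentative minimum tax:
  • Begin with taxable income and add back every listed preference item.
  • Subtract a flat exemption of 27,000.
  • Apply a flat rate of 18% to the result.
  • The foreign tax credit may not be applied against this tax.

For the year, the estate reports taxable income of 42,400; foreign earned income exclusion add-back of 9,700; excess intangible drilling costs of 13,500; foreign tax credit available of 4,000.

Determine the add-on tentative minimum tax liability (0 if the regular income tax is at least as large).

Regular income tax:
  42,400 × 12% = 5,088
  Less foreign tax credit 4,000 → 1,088

Tentative minimum tax:
  Adjusted income: 42,400 + 9,700 + 13,500 = 65,600
  Less exemption 27,000 → base 38,600
  38,600 × 18% = 6,948

Excess of tentative minimum tax over regular income tax: 6,948 − 1,088 = 5,860.

5,860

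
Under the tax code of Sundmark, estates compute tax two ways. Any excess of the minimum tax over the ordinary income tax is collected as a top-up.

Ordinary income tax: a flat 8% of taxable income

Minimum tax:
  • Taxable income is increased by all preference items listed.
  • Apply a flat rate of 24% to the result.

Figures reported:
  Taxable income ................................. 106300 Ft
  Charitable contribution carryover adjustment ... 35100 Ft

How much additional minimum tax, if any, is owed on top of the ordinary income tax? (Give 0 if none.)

Minimum tax:
  Adjusted income: 106300 Ft + 35100 Ft = 141400 Ft
  141400 Ft × 24% = 33936 Ft

Ordinary income tax:
  106300 Ft × 8% = 8504 Ft

Excess of minimum tax over ordinary income tax: 33936 Ft − 8504 Ft = 25432 Ft.

25432 Ft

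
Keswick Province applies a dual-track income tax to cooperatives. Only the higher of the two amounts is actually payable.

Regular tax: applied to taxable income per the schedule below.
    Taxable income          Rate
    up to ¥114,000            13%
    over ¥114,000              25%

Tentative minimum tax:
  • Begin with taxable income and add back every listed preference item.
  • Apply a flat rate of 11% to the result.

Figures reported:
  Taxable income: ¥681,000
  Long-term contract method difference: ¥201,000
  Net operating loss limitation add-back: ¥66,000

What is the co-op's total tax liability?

¥156,570

Regular tax:
  ¥114,000 × 13% = ¥14,820
  ¥567,000 × 25% = ¥141,750
  → ¥156,570

Tentative minimum tax:
  Adjusted income: ¥681,000 + ¥201,000 + ¥66,000 = ¥948,000
  ¥948,000 × 11% = ¥104,280

¥156,570 > ¥104,280, so the regular tax governs.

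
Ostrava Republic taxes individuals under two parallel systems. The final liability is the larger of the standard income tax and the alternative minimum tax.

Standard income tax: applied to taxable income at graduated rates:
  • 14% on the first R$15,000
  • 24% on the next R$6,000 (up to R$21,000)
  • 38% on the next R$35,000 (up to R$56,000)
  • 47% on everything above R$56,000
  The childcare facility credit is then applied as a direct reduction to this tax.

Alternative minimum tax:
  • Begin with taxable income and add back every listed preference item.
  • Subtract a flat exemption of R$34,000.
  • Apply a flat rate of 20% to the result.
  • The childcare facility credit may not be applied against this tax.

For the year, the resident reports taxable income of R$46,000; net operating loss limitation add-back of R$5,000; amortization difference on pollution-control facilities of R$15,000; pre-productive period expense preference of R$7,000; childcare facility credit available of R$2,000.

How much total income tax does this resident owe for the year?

Standard income tax:
  R$15,000 × 14% = R$2,100
  R$6,000 × 24% = R$1,440
  R$25,000 × 38% = R$9,500
  → R$13,040
  Less childcare facility credit R$2,000 → R$11,040

Alternative minimum tax:
  Adjusted income: R$46,000 + R$5,000 + R$15,000 + R$7,000 = R$73,000
  Less exemption R$34,000 → base R$39,000
  R$39,000 × 20% = R$7,800

R$11,040 > R$7,800, so the standard income tax governs.

R$11,040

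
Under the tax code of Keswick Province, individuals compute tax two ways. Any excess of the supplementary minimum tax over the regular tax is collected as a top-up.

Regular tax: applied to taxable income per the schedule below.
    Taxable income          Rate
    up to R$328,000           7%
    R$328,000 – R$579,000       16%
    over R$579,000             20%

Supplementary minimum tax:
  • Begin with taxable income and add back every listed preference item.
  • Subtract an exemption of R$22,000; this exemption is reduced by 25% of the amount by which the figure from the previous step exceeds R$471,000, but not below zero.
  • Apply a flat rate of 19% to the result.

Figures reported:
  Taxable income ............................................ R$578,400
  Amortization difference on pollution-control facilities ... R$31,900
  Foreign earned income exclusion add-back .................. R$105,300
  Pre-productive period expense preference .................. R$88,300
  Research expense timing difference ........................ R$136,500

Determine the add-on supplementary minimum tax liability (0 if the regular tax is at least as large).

R$115,652

Supplementary minimum tax:
  Adjusted income: R$578,400 + R$31,900 + R$105,300 + R$88,300 + R$136,500 = R$940,400
  Exemption: 25% × (R$940,400 − R$471,000) = R$117,350 ≥ R$22,000, so the exemption is fully phased out
  Base: R$940,400 − R$0 = R$940,400
  R$940,400 × 19% = R$178,676

Regular tax:
  R$328,000 × 7% = R$22,960
  R$250,400 × 16% = R$40,064
  → R$63,024

Excess of supplementary minimum tax over regular tax: R$178,676 − R$63,024 = R$115,652.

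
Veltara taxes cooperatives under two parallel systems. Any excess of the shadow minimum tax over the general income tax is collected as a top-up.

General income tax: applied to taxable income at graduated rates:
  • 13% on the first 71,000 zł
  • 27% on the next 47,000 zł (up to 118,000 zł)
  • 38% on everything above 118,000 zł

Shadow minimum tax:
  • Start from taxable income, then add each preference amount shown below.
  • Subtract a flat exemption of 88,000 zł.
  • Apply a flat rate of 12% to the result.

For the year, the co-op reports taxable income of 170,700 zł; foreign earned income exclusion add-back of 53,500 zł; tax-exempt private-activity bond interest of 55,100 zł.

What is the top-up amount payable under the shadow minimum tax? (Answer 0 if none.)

Shadow minimum tax:
  Adjusted income: 170,700 zł + 53,500 zł + 55,100 zł = 279,300 zł
  Less exemption 88,000 zł → base 191,300 zł
  191,300 zł × 12% = 22,956 zł

General income tax:
  71,000 zł × 13% = 9,230 zł
  47,000 zł × 27% = 12,690 zł
  52,700 zł × 38% = 20,026 zł
  → 41,946 zł

22,956 zł ≤ 41,946 zł, so no add-on is due.

0 zł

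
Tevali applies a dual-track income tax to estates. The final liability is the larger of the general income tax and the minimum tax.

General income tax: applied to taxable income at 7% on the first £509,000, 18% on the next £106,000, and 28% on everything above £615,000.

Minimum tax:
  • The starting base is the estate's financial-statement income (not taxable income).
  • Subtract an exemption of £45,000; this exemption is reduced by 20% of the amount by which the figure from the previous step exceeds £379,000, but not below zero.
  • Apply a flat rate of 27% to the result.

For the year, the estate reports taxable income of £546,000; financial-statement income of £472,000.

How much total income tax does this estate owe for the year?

£120,312

Minimum tax:
  Base (financial-statement income): £472,000
  Exemption: £45,000 − 20% × (£472,000 − £379,000) = £45,000 − £18,600 = £26,400
  Base: £472,000 − £26,400 = £445,600
  £445,600 × 27% = £120,312

General income tax:
  £509,000 × 7% = £35,630
  £37,000 × 18% = £6,660
  → £42,290

£120,312 > £42,290, so the minimum tax is the binding amount.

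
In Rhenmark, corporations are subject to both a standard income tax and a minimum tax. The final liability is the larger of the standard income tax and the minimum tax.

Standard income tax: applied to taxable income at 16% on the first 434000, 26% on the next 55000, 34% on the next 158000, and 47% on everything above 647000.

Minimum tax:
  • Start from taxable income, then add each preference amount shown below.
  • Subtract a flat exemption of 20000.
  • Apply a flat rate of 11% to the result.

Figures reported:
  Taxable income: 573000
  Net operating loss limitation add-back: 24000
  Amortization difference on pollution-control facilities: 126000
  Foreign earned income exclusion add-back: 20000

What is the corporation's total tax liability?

Minimum tax:
  Adjusted income: 573000 + 24000 + 126000 + 20000 = 743000
  Less exemption 20000 → base 723000
  723000 × 11% = 79530

Standard income tax:
  434000 × 16% = 69440
  55000 × 26% = 14300
  84000 × 34% = 28560
  → 112300

112300 > 79530, so the standard income tax governs.

112300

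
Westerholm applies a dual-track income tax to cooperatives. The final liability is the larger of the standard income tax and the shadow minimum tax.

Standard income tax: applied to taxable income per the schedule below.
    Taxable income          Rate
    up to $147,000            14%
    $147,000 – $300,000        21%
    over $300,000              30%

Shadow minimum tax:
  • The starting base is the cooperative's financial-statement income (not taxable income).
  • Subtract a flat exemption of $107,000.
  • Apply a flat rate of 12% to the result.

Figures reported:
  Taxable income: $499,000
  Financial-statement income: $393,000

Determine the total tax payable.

$112,410

Shadow minimum tax:
  Base (financial-statement income): $393,000
  Less exemption $107,000 → base $286,000
  $286,000 × 12% = $34,320

Standard income tax:
  $147,000 × 14% = $20,580
  $153,000 × 21% = $32,130
  $199,000 × 30% = $59,700
  → $112,410

$112,410 > $34,320, so the standard income tax governs.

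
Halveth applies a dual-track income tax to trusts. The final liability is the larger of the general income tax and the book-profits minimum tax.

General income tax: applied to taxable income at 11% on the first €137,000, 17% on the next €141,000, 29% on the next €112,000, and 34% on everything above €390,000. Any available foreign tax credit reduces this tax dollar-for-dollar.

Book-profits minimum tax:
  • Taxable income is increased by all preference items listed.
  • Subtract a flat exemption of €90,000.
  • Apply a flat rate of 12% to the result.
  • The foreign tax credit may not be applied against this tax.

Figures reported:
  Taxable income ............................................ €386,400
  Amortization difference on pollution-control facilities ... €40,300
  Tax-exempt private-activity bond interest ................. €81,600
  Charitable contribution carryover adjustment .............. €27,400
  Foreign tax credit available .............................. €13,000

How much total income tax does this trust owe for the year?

Book-profits minimum tax:
  Adjusted income: €386,400 + €40,300 + €81,600 + €27,400 = €535,700
  Less exemption €90,000 → base €445,700
  €445,700 × 12% = €53,484

General income tax:
  €137,000 × 11% = €15,070
  €141,000 × 17% = €23,970
  €108,400 × 29% = €31,436
  → €70,476
  Less foreign tax credit €13,000 → €57,476

€57,476 > €53,484, so the general income tax governs.

€57,476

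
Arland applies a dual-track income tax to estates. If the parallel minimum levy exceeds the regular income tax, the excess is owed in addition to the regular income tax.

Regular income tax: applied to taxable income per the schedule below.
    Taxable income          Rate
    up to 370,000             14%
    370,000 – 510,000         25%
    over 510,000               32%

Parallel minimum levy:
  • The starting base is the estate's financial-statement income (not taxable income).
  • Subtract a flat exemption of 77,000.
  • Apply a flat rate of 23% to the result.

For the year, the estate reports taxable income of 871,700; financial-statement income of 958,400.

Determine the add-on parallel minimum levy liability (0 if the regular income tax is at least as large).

178

Parallel minimum levy:
  Base (financial-statement income): 958,400
  Less exemption 77,000 → base 881,400
  881,400 × 23% = 202,722

Regular income tax:
  370,000 × 14% = 51,800
  140,000 × 25% = 35,000
  361,700 × 32% = 115,744
  → 202,544

Excess of parallel minimum levy over regular income tax: 202,722 − 202,544 = 178.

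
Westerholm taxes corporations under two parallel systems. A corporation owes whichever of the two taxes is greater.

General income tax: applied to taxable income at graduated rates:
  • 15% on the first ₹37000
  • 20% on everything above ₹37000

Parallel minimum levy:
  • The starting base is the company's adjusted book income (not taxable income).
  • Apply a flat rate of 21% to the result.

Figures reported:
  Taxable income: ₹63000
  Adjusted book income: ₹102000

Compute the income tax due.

₹21420

Parallel minimum levy:
  Base (adjusted book income): ₹102000
  ₹102000 × 21% = ₹21420

General income tax:
  ₹37000 × 15% = ₹5550
  ₹26000 × 20% = ₹5200
  → ₹10750

₹21420 > ₹10750, so the parallel minimum levy is the binding amount.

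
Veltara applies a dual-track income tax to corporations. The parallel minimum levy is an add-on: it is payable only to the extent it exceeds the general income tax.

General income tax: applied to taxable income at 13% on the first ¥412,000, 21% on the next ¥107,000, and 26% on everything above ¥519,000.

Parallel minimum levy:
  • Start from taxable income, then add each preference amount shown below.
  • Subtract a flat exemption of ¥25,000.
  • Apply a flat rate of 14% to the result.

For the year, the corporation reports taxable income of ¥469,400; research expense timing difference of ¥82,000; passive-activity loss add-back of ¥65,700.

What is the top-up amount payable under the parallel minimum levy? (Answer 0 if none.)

Parallel minimum levy:
  Adjusted income: ¥469,400 + ¥82,000 + ¥65,700 = ¥617,100
  Less exemption ¥25,000 → base ¥592,100
  ¥592,100 × 14% = ¥82,894

General income tax:
  ¥412,000 × 13% = ¥53,560
  ¥57,400 × 21% = ¥12,054
  → ¥65,614

Excess of parallel minimum levy over general income tax: ¥82,894 − ¥65,614 = ¥17,280.

¥17,280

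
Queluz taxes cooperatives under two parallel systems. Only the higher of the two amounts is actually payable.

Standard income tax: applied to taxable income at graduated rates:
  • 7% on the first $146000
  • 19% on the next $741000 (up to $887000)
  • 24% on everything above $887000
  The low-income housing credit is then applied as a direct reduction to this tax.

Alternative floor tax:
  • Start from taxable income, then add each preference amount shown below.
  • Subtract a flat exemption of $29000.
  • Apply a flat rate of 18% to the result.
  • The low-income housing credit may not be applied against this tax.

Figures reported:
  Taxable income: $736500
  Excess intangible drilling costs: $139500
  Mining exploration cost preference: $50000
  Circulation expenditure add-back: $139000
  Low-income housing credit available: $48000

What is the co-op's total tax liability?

Standard income tax:
  $146000 × 7% = $10220
  $590500 × 19% = $112195
  → $122415
  Less low-income housing credit $48000 → $74415

Alternative floor tax:
  Adjusted income: $736500 + $139500 + $50000 + $139000 = $1065000
  Less exemption $29000 → base $1036000
  $1036000 × 18% = $186480

$186480 > $74415, so the alternative floor tax is the binding amount.

$186480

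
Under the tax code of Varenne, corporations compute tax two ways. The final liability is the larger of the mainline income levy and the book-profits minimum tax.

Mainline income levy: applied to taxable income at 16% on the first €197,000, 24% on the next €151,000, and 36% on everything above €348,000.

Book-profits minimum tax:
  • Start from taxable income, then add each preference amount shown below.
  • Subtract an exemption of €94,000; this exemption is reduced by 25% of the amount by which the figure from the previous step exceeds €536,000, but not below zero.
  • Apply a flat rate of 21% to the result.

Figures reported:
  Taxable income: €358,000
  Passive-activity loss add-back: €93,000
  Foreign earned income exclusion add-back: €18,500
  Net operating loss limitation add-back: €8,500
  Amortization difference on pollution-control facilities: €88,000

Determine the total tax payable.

Book-profits minimum tax:
  Adjusted income: €358,000 + €93,000 + €18,500 + €8,500 + €88,000 = €566,000
  Exemption: €94,000 − 25% × (€566,000 − €536,000) = €94,000 − €7,500 = €86,500
  Base: €566,000 − €86,500 = €479,500
  €479,500 × 21% = €100,695

Mainline income levy:
  €197,000 × 16% = €31,520
  €151,000 × 24% = €36,240
  €10,000 × 36% = €3,600
  → €71,360

€100,695 > €71,360, so the book-profits minimum tax is the binding amount.

€100,695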